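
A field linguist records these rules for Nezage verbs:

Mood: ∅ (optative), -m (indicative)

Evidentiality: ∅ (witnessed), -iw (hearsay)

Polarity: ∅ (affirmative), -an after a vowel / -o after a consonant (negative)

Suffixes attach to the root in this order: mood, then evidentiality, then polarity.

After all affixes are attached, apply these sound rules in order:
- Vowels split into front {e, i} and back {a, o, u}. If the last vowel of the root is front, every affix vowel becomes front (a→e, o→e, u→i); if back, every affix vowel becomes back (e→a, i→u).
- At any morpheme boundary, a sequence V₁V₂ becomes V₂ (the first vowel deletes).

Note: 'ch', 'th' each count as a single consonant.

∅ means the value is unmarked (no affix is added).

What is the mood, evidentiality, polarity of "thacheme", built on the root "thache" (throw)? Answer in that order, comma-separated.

Segment: thache-m-o.
mood: -m → indicative.
evidentiality: ∅ → witnessed.
polarity: -an/o → negative.

indicative, witnessed, negative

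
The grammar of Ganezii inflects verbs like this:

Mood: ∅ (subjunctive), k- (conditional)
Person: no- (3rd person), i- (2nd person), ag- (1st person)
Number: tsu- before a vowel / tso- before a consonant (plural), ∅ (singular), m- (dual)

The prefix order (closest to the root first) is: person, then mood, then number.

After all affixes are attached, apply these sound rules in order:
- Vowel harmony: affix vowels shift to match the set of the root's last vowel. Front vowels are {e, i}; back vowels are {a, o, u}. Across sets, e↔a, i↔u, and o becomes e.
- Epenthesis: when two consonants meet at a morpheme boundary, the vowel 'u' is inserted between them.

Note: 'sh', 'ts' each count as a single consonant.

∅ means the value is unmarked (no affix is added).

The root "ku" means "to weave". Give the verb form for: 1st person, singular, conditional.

kaguku

Attach person 1st person ag- → agku.
Attach mood conditional k- → kagku.
number = singular: zero marking, form stays kagku.
Vowel harmony: no change.
Apply epenthesis: kagku → kaguku.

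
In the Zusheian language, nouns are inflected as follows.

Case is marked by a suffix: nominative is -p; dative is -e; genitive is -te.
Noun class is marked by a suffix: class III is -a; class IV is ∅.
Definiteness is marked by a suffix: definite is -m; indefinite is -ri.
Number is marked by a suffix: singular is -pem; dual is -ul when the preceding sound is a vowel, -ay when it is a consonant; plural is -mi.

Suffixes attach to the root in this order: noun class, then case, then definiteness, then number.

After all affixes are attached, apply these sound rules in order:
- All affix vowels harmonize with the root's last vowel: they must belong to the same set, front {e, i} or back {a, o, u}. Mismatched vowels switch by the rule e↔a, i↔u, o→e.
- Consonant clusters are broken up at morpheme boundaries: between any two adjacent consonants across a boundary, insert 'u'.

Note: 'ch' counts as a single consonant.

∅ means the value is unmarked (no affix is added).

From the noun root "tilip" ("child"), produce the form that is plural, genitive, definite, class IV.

noun class = class IV: zero marking, form stays tilip.
Attach case genitive -te → tilipte.
Attach definiteness definite -m → tiliptem.
Attach number plural -mi → tiliptemmi.
Vowel harmony: no change.
Apply epenthesis: tiliptemmi → tiliputemumi.

tiliputemumi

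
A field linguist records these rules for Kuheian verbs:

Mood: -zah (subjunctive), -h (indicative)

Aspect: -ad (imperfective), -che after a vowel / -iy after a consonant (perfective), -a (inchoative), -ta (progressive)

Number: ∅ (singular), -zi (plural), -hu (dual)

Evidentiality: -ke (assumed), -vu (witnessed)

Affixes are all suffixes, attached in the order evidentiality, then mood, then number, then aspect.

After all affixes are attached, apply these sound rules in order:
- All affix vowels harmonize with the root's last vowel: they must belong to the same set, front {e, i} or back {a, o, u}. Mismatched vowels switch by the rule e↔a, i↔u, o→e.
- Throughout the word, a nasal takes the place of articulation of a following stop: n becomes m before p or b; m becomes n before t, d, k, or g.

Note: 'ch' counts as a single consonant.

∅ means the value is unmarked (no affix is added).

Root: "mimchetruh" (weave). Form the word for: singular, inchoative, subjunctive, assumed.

mimchetruhkazaha

Attach evidentiality assumed -ke → mimchetruhke.
Attach mood subjunctive -zah → mimchetruhkezah.
number = singular: zero marking, form stays mimchetruhkezah.
Attach aspect inchoative -a → mimchetruhkezaha.
Apply vowel harmony: mimchetruhkezaha → mimchetruhkazaha.
Nasal assimilation: no change.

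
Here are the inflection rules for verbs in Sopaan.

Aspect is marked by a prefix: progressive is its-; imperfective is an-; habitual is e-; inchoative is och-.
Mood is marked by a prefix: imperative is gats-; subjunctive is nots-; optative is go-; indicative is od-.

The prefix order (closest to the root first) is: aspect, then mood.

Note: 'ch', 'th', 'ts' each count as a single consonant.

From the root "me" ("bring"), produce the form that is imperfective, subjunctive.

notsanme

Attach aspect imperfective an- → anme.
Attach mood subjunctive nots- → notsanme.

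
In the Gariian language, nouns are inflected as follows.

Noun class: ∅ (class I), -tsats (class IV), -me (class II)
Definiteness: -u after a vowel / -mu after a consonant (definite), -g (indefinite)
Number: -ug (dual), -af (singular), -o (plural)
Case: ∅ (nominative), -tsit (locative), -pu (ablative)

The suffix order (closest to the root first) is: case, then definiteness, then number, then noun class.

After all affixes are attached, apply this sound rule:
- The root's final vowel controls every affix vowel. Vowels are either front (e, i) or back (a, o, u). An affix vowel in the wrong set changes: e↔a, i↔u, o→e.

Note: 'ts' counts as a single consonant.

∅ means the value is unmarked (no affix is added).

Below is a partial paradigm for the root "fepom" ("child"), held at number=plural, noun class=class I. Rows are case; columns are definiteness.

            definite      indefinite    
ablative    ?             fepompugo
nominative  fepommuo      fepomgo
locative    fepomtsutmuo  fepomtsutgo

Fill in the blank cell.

fepompuuo

Attach case ablative -pu → fepompu.
Attach definiteness definite -u (after vowel 'u') → fepompuu.
Attach number plural -o → fepompuuo.
noun class = class I: zero marking, form stays fepompuuo.
Vowel harmony: no change.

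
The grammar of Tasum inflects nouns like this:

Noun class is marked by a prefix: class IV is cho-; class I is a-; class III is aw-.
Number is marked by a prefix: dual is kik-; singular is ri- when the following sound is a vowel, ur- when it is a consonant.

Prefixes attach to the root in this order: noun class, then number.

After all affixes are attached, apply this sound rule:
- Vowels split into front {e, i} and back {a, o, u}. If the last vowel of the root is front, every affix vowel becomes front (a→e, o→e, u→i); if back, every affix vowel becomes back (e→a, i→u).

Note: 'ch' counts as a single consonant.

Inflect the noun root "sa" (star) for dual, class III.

Attach noun class class III aw- → awsa.
Attach number dual kik- → kikawsa.
Apply vowel harmony: kikawsa → kukawsa.

kukawsa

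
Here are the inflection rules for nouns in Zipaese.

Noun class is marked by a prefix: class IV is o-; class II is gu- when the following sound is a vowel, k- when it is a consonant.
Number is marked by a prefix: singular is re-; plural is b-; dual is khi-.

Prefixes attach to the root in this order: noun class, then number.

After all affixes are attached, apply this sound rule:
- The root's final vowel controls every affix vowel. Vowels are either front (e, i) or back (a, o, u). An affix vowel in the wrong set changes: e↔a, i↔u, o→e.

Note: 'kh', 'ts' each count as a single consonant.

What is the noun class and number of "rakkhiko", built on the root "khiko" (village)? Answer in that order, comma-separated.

Segment: re-k-khiko.
noun class: gu/k- → class II.
number: re- → singular.

class II, singular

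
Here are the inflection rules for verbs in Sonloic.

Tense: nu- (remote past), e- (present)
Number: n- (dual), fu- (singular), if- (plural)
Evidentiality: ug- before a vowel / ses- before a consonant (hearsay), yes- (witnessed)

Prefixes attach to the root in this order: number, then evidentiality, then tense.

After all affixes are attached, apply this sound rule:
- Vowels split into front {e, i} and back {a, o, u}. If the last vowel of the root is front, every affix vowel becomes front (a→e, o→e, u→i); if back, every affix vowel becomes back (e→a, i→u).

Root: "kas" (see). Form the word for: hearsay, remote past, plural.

Attach number plural if- → ifkas.
Attach evidentiality hearsay ug- (before vowel 'i') → ugifkas.
Attach tense remote past nu- → nuugifkas.
Apply vowel harmony: nuugifkas → nuugufkas.

nuugufkas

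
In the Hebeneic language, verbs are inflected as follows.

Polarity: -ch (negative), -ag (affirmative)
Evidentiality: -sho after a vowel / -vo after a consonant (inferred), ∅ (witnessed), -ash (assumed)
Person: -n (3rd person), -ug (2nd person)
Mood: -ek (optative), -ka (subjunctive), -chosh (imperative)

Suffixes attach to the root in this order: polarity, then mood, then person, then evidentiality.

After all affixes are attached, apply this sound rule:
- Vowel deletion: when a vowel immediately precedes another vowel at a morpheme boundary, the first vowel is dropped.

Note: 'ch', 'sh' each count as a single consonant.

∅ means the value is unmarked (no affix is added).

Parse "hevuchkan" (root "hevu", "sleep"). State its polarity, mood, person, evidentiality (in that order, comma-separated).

Segment: hevu-ch-ka-n.
polarity: -ch → negative.
mood: -ka → subjunctive.
person: -n → 3rd person.
evidentiality: ∅ → witnessed.

negative, subjunctive, 3rd person, witnessed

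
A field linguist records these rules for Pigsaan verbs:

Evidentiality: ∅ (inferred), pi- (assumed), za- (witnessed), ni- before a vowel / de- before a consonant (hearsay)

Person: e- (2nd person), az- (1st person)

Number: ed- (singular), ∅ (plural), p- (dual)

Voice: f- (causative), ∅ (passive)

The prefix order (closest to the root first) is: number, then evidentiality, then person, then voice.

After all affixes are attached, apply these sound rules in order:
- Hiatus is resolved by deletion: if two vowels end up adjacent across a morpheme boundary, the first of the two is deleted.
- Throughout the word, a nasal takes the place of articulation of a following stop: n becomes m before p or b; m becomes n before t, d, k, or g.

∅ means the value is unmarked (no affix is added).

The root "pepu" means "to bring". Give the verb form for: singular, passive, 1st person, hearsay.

aznedpepu

Attach number singular ed- → edpepu.
Attach evidentiality hearsay ni- (before vowel 'e') → niedpepu.
Attach person 1st person az- → azniedpepu.
voice = passive: zero marking, form stays azniedpepu.
Apply vowel deletion: azniedpepu → aznedpepu.
Nasal assimilation: no change.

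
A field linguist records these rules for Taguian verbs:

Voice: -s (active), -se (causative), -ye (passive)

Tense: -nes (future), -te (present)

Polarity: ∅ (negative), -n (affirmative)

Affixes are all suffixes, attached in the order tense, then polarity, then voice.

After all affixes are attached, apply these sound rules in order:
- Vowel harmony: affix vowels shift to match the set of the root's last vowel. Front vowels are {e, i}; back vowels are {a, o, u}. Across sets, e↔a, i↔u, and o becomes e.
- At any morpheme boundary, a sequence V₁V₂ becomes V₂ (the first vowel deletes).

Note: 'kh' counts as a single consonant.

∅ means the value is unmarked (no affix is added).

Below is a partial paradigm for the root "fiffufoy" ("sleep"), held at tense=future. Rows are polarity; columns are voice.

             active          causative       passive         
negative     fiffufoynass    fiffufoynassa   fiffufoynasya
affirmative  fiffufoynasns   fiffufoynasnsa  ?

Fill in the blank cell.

fiffufoynasnya

Attach tense future -nes → fiffufoynes.
Attach polarity affirmative -n → fiffufoynesn.
Attach voice passive -ye → fiffufoynesnye.
Apply vowel harmony: fiffufoynesnye → fiffufoynasnya.
Vowel deletion: no change.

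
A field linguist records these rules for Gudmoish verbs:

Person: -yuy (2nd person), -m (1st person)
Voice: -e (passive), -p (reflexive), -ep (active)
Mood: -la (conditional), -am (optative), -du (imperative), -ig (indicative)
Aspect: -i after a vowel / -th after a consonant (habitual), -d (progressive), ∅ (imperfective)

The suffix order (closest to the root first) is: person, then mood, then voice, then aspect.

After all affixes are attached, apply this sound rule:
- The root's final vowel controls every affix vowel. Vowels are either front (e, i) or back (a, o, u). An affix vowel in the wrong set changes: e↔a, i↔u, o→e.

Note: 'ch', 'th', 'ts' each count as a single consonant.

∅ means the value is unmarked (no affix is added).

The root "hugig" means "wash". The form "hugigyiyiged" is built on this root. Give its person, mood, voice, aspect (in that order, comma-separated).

2nd person, indicative, passive, progressive

Segment: hugig-yuy-ig-e-d.
person: -yuy → 2nd person.
mood: -ig → indicative.
voice: -e → passive.
aspect: -d → progressive.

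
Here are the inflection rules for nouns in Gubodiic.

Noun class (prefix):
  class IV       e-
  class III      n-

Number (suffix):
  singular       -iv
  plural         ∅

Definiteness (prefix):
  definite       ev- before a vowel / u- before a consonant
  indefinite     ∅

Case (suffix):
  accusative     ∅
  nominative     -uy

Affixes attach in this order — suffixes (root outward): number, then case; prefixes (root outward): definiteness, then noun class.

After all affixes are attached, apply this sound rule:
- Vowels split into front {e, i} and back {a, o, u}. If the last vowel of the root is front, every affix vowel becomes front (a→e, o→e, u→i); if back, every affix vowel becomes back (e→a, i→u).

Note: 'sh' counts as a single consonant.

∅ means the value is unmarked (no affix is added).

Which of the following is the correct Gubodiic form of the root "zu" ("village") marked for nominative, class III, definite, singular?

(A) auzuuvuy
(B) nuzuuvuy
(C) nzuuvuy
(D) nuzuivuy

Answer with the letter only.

B

Attach definiteness definite u- (before consonant 'z') → uzu.
Attach noun class class III n- → nuzu.
Attach number singular -iv → nuzuiv.
Attach case nominative -uy → nuzuivuy.
Apply vowel harmony: nuzuivuy → nuzuuvuy.
So the correct form is nuzuuvuy, option (B).
(A) auzuuvuy is wrong: it uses class IV instead of class III for noun class.
(C) nzuuvuy is wrong: it uses indefinite instead of definite for definiteness.
(D) nuzuivuy is wrong: it fails to apply the sound rule(s).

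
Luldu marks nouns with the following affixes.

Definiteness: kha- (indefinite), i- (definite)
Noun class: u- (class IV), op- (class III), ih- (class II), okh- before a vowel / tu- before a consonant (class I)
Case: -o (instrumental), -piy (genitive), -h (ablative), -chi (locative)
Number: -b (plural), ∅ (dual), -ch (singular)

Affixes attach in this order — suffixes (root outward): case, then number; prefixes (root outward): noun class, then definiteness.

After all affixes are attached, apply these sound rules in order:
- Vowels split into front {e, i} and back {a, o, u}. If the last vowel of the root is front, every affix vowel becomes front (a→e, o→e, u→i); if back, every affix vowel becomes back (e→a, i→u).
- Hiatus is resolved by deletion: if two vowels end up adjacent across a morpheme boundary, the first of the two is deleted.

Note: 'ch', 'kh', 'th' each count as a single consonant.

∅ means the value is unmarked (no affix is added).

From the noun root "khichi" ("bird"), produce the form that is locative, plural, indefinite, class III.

khepkhichichib

Attach noun class class III op- → opkhichi.
Attach case locative -chi → opkhichichi.
Attach number plural -b → opkhichichib.
Attach definiteness indefinite kha- → khaopkhichichib.
Apply vowel harmony: khaopkhichichib → kheepkhichichib.
Apply vowel deletion: kheepkhichichib → khepkhichichib.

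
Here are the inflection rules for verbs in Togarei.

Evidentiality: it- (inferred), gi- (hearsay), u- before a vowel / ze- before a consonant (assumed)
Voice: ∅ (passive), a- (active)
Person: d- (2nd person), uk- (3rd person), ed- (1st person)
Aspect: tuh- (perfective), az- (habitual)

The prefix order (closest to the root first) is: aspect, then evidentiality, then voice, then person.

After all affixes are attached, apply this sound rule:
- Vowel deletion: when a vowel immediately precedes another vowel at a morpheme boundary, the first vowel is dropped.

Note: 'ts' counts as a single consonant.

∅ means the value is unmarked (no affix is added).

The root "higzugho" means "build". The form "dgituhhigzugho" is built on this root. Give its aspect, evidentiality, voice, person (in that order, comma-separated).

perfective, hearsay, passive, 2nd person

Segment: d-gi-tuh-higzugho.
aspect: tuh- → perfective.
evidentiality: gi- → hearsay.
voice: ∅ → passive.
person: d- → 2nd person.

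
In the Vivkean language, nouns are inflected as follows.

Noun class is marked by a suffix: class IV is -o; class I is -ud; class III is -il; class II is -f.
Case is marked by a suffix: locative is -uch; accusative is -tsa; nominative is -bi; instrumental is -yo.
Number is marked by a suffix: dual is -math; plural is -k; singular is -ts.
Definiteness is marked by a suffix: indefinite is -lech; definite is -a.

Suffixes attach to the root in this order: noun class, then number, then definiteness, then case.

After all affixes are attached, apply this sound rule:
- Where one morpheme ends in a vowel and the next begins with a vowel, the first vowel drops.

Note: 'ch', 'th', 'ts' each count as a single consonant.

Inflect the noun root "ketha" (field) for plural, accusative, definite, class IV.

kethokatsa

Attach noun class class IV -o → kethao.
Attach number plural -k → kethaok.
Attach definiteness definite -a → kethaoka.
Attach case accusative -tsa → kethaokatsa.
Apply vowel deletion: kethaokatsa → kethokatsa.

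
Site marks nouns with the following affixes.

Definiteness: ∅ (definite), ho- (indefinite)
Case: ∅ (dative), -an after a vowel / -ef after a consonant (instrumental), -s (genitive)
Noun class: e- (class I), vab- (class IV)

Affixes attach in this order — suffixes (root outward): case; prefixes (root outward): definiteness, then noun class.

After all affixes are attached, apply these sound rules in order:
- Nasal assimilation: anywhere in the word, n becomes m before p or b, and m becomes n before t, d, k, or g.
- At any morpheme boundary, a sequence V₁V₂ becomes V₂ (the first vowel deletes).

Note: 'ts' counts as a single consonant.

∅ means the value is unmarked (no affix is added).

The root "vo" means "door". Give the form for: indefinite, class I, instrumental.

ehovan

Attach definiteness indefinite ho- → hovo.
Attach case instrumental -an (after vowel 'o') → hovoan.
Attach noun class class I e- → ehovoan.
Nasal assimilation: no change.
Apply vowel deletion: ehovoan → ehovan.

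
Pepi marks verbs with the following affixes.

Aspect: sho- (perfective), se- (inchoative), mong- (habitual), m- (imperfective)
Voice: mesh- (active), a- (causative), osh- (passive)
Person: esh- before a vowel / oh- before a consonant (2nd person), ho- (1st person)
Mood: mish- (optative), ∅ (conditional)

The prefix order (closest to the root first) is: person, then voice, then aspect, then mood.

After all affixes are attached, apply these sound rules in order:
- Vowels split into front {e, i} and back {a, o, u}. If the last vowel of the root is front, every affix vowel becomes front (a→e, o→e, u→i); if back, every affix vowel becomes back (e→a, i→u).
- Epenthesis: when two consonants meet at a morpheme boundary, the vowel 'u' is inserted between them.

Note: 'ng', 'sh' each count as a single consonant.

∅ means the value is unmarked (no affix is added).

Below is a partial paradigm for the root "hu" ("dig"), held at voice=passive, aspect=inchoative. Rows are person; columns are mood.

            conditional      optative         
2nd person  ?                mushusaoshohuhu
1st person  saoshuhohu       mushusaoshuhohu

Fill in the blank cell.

saoshohuhu

Attach person 2nd person oh- (before consonant 'h') → ohhu.
Attach voice passive osh- → oshohhu.
Attach aspect inchoative se- → seoshohhu.
mood = conditional: zero marking, form stays seoshohhu.
Apply vowel harmony: seoshohhu → saoshohhu.
Apply epenthesis: saoshohhu → saoshohuhu.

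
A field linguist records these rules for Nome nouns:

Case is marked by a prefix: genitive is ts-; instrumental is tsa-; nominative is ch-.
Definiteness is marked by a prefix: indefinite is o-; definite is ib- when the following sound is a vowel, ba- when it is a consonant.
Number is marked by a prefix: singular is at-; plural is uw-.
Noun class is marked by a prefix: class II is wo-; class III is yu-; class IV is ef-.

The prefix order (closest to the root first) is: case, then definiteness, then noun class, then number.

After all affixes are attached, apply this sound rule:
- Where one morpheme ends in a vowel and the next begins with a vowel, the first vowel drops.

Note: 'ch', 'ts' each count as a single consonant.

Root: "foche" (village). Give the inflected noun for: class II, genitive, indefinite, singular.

atwotsfoche

Attach case genitive ts- → tsfoche.
Attach definiteness indefinite o- → otsfoche.
Attach noun class class II wo- → wootsfoche.
Attach number singular at- → atwootsfoche.
Apply vowel deletion: atwootsfoche → atwotsfoche.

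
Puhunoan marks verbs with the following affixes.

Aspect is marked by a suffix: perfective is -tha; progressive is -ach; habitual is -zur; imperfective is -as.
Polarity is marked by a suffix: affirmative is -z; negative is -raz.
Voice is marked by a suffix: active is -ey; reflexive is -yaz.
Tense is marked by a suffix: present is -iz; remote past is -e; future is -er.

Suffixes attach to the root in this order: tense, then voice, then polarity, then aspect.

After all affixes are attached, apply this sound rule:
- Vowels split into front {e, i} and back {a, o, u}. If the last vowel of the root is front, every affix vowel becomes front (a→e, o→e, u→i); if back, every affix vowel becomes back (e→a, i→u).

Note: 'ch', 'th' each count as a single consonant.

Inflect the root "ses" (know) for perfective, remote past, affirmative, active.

seseeyzthe

Attach tense remote past -e → sese.
Attach voice active -ey → seseey.
Attach polarity affirmative -z → seseeyz.
Attach aspect perfective -tha → seseeyztha.
Apply vowel harmony: seseeyztha → seseeyzthe.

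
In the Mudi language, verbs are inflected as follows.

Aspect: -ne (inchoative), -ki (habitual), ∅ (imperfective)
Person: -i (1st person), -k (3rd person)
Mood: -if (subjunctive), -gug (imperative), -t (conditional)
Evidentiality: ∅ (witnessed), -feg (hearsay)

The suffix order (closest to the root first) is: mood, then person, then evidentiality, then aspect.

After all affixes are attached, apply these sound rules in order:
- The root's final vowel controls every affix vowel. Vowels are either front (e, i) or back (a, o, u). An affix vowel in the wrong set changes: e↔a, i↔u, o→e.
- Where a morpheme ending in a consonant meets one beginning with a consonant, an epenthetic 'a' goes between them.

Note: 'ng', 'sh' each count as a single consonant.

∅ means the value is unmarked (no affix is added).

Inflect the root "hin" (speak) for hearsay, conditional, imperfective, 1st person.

Attach mood conditional -t → hint.
Attach person 1st person -i → hinti.
Attach evidentiality hearsay -feg → hintifeg.
aspect = imperfective: zero marking, form stays hintifeg.
Vowel harmony: no change.
Apply epenthesis: hintifeg → hinatifeg.

hinatifeg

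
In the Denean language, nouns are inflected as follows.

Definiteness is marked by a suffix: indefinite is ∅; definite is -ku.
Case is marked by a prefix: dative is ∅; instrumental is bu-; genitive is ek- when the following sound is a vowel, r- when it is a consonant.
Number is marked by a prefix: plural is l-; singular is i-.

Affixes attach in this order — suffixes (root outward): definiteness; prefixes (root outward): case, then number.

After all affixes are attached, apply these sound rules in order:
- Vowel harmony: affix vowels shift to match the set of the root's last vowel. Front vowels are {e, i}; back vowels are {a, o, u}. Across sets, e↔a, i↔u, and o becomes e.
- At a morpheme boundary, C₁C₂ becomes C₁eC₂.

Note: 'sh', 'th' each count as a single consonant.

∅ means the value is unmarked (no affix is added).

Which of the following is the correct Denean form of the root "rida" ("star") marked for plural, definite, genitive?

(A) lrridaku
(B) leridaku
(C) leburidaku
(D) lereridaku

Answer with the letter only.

Attach case genitive r- (before consonant 'r') → rrida.
Attach definiteness definite -ku → rridaku.
Attach number plural l- → lrridaku.
Vowel harmony: no change.
Apply epenthesis: lrridaku → lereridaku.
So the correct form is lereridaku, option (D).
(A) lrridaku is wrong: it fails to apply the sound rule(s).
(B) leridaku is wrong: it uses dative instead of genitive for case.
(C) leburidaku is wrong: it uses instrumental instead of genitive for case.

D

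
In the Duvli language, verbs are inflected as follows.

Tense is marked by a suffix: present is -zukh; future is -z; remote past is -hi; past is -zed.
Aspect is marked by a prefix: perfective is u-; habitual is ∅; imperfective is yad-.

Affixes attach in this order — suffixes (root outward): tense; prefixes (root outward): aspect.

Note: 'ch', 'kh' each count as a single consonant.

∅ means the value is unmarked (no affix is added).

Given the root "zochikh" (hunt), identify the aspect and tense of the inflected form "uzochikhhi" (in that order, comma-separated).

Segment: u-zochikh-hi.
aspect: u- → perfective.
tense: -hi → remote past.

perfective, remote past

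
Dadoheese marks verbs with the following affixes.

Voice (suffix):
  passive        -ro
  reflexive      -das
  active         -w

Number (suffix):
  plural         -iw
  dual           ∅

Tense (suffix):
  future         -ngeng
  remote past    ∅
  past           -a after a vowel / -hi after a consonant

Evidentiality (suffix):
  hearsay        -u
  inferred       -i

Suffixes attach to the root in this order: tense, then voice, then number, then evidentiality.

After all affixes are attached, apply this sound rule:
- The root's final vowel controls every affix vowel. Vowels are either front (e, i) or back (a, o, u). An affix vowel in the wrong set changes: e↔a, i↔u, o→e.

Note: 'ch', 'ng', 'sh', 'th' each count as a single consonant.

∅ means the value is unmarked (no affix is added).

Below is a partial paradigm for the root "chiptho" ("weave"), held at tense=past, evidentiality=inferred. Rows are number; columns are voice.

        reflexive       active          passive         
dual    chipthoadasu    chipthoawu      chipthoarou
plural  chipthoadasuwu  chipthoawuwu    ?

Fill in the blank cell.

chipthoarouwu

Attach tense past -a (after vowel 'o') → chipthoa.
Attach voice passive -ro → chipthoaro.
Attach number plural -iw → chipthoaroiw.
Attach evidentiality inferred -i → chipthoaroiwi.
Apply vowel harmony: chipthoaroiwi → chipthoarouwu.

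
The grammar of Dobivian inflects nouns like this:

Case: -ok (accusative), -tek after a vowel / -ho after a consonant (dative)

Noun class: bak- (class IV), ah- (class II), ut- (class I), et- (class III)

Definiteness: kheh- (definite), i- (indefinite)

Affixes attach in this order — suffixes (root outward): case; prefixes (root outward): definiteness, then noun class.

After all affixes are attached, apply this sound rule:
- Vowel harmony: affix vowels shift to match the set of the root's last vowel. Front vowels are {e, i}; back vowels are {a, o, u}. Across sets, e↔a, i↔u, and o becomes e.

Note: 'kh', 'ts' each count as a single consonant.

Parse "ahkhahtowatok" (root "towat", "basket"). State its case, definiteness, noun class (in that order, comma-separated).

accusative, definite, class II

Segment: ah-kheh-towat-ok.
case: -ok → accusative.
definiteness: kheh- → definite.
noun class: ah- → class II.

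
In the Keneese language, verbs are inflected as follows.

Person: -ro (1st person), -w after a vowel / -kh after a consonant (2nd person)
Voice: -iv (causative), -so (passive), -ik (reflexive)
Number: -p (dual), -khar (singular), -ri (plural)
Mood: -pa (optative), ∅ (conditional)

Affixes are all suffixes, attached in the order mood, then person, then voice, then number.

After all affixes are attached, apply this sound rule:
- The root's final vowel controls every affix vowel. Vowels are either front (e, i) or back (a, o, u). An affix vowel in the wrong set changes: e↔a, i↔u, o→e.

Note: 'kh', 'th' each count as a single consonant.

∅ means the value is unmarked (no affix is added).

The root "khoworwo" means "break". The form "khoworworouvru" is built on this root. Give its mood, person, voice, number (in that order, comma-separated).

Segment: khoworwo-ro-iv-ri.
mood: ∅ → conditional.
person: -ro → 1st person.
voice: -iv → causative.
number: -ri → plural.

conditional, 1st person, causative, plural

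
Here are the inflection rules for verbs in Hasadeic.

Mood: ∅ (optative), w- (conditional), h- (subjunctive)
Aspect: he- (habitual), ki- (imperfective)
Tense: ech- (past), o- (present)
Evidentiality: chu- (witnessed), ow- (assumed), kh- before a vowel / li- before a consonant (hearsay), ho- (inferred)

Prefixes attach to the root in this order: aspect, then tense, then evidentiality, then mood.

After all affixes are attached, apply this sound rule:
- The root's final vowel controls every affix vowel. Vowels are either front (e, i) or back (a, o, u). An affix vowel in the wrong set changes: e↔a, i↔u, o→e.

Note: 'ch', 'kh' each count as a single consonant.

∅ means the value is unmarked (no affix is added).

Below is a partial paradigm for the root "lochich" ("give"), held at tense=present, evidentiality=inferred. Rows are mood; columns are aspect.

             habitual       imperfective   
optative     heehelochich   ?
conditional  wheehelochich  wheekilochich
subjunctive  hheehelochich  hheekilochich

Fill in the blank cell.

Attach aspect imperfective ki- → kilochich.
Attach tense present o- → okilochich.
Attach evidentiality inferred ho- → hookilochich.
mood = optative: zero marking, form stays hookilochich.
Apply vowel harmony: hookilochich → heekilochich.

heekilochich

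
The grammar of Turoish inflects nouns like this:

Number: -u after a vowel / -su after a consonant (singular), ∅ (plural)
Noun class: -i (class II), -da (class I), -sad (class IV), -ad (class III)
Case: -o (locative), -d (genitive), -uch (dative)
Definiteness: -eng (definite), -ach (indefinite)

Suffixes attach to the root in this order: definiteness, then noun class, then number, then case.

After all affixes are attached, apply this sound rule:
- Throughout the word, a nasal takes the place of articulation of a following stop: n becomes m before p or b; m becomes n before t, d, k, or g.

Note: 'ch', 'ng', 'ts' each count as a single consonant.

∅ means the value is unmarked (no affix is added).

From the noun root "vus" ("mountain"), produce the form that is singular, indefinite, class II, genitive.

Attach definiteness indefinite -ach → vusach.
Attach noun class class II -i → vusachi.
Attach number singular -u (after vowel 'i') → vusachiu.
Attach case genitive -d → vusachiud.
Nasal assimilation: no change.

vusachiud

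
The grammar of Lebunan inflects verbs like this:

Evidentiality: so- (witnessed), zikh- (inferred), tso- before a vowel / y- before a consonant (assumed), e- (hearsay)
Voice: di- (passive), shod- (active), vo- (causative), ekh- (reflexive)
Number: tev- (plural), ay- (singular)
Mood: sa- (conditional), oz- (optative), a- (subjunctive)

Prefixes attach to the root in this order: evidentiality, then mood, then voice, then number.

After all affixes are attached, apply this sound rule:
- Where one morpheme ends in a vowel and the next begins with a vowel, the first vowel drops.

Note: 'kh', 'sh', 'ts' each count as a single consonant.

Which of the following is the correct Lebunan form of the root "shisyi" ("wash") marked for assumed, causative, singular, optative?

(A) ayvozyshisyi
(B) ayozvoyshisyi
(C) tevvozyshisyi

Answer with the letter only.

Attach evidentiality assumed y- (before consonant 'sh') → yshisyi.
Attach mood optative oz- → ozyshisyi.
Attach voice causative vo- → voozyshisyi.
Attach number singular ay- → ayvoozyshisyi.
Apply vowel deletion: ayvoozyshisyi → ayvozyshisyi.
So the correct form is ayvozyshisyi, option (A).
(B) ayozvoyshisyi is wrong: it has the affixes in the wrong order.
(C) tevvozyshisyi is wrong: it uses plural instead of singular for number.

A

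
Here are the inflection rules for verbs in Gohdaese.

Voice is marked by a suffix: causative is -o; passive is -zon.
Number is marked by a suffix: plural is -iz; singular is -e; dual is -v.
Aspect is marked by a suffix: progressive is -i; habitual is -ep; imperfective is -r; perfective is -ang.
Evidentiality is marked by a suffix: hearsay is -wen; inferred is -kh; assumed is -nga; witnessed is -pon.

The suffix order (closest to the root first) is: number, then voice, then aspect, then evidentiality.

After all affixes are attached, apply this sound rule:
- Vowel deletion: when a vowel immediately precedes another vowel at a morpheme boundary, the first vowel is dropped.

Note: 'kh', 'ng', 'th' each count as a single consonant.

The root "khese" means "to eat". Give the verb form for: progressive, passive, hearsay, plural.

Attach number plural -iz → kheseiz.
Attach voice passive -zon → kheseizzon.
Attach aspect progressive -i → kheseizzoni.
Attach evidentiality hearsay -wen → kheseizzoniwen.
Apply vowel deletion: kheseizzoniwen → khesizzoniwen.

khesizzoniwen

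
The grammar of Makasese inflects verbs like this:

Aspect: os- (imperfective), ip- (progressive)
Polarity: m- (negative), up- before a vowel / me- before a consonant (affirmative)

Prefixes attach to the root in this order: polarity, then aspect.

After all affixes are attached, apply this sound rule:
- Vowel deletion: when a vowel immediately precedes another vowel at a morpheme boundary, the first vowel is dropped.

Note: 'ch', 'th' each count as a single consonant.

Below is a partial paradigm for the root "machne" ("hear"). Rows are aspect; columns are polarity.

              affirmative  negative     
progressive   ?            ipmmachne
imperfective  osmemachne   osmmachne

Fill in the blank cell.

ipmemachne

Attach polarity affirmative me- (before consonant 'm') → memachne.
Attach aspect progressive ip- → ipmemachne.
Vowel deletion: no change.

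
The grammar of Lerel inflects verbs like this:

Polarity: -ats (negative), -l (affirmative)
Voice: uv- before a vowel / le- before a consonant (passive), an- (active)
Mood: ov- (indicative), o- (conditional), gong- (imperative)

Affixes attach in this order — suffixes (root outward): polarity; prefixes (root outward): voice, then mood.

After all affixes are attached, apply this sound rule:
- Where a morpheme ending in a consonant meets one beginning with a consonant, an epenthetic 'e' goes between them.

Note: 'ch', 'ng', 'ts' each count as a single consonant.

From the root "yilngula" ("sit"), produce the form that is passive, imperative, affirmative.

gongeleyilngulal

Attach voice passive le- (before consonant 'y') → leyilngula.
Attach mood imperative gong- → gongleyilngula.
Attach polarity affirmative -l → gongleyilngulal.
Apply epenthesis: gongleyilngulal → gongeleyilngulal.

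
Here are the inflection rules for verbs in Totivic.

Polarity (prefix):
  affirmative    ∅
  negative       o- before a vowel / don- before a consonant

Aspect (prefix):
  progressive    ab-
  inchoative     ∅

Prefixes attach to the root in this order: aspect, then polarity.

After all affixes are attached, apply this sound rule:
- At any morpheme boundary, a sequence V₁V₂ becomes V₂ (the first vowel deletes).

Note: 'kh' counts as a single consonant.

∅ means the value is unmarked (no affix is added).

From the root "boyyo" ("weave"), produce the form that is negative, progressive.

abboyyo

Attach aspect progressive ab- → abboyyo.
Attach polarity negative o- (before vowel 'a') → oabboyyo.
Apply vowel deletion: oabboyyo → abboyyo.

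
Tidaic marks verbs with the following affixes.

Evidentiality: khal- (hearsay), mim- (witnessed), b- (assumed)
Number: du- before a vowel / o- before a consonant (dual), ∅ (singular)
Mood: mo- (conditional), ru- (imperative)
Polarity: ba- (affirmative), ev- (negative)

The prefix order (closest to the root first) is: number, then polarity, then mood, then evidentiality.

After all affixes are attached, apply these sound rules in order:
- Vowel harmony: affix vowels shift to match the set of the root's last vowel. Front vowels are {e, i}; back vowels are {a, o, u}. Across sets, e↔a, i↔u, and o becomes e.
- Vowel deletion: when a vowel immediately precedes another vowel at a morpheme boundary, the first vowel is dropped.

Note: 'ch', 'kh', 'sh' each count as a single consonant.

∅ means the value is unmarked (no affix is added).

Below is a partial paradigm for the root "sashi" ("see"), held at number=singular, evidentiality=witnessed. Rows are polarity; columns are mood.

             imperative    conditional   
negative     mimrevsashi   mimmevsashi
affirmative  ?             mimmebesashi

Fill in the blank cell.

mimribesashi

number = singular: zero marking, form stays sashi.
Attach polarity affirmative ba- → basashi.
Attach mood imperative ru- → rubasashi.
Attach evidentiality witnessed mim- → mimrubasashi.
Apply vowel harmony: mimrubasashi → mimribesashi.
Vowel deletion: no change.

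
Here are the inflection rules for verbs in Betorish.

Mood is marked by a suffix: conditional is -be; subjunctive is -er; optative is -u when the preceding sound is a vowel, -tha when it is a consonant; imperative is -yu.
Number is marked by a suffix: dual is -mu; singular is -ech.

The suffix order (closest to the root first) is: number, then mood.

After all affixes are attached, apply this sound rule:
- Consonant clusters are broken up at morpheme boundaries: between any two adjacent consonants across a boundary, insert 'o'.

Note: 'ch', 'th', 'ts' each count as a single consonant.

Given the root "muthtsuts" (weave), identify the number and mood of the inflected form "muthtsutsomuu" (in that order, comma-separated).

Segment: muthtsuts-mu-u.
number: -mu → dual.
mood: -u/tha → optative.

dual, optative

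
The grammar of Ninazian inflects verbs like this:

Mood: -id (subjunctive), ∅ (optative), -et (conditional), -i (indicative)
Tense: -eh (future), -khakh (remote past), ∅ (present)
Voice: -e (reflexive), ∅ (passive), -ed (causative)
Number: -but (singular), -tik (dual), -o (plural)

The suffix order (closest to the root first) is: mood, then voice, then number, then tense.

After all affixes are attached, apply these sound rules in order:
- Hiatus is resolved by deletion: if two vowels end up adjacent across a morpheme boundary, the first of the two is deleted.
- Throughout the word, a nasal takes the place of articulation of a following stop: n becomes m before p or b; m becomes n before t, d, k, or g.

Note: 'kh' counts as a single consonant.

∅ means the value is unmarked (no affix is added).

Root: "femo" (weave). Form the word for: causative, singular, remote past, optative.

femedbutkhakh

mood = optative: zero marking, form stays femo.
Attach voice causative -ed → femoed.
Attach number singular -but → femoedbut.
Attach tense remote past -khakh → femoedbutkhakh.
Apply vowel deletion: femoedbutkhakh → femedbutkhakh.
Nasal assimilation: no change.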